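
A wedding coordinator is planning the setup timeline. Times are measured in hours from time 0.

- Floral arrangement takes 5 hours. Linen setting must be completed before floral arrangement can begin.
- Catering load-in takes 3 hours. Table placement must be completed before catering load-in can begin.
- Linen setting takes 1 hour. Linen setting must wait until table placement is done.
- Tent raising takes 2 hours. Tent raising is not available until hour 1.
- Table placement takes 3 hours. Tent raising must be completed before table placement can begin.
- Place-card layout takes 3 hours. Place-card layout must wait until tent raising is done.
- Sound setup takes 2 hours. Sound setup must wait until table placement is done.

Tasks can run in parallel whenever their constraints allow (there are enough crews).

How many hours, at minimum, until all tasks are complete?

12

After its own release at hour 1, tent raising can start at hour 1 and finishes at hour 3.
After tent raising (finishes hour 3), place-card layout can start at hour 3 and finishes at hour 6.
Table placement waits on tent raising (finishes hour 3), so it starts at hour 3 and finishes at 3 + 3 = hour 6.
Catering load-in waits on table placement (finishes hour 6), so it starts at hour 6 and finishes at 6 + 3 = hour 9.
Sound setup cannot begin until table placement (finishes hour 6). It runs from hour 6 to 6 + 2 = hour 8.
Linen setting waits on table placement (finishes hour 6), so it starts at hour 6 and finishes at 6 + 1 = hour 7.
Floral arrangement cannot begin until linen setting (finishes hour 7). It runs from hour 7 to 7 + 5 = hour 12.
All tasks are finished once the last one completes. Finish times: Tent raising at 3, Table placement at 6, Linen setting at 7, Floral arrangement at 12, Sound setup at 8, Catering load-in at 9, Place-card layout at 6. The latest is hour 12.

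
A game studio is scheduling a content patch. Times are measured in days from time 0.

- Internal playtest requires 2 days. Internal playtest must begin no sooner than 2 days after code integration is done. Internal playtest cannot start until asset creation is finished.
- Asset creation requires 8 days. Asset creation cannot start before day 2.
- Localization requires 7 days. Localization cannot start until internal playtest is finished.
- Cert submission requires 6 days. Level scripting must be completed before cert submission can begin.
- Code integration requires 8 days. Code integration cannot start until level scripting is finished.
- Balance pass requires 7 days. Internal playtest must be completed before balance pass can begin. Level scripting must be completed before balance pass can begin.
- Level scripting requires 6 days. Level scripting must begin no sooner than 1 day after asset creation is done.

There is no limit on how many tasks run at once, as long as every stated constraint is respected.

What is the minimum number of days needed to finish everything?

Asset creation waits on its own release at day 2, so it starts at day 2 and finishes at 2 + 8 = day 10.
Level scripting waits on asset creation (finishes day 10, plus 1-day gap → day 11), so it starts at day 11 and finishes at 11 + 6 = day 17.
Cert submission cannot begin until level scripting (finishes day 17). It runs from day 17 to 17 + 6 = day 23.
Code integration cannot begin until level scripting (finishes day 17). It runs from day 17 to 17 + 8 = day 25.
Internal playtest has to wait for code integration (finishes day 25, plus 2-day gap → day 27); asset creation (finishes day 10). The latest of these is day 27, so internal playtest runs day 27 to 27 + 2 = day 29.
Localization cannot begin until internal playtest (finishes day 29). It runs from day 29 to 29 + 7 = day 36.
Balance pass has to wait for internal playtest (finishes day 29); level scripting (finishes day 17). The latest of these is day 29, so balance pass runs day 29 to 29 + 7 = day 36.
All tasks are finished once the last one completes. Finish times: Asset creation at 10, Level scripting at 17, Code integration at 25, Internal playtest at 29, Balance pass at 36, Localization at 36, Cert submission at 23. The latest is day 36.

36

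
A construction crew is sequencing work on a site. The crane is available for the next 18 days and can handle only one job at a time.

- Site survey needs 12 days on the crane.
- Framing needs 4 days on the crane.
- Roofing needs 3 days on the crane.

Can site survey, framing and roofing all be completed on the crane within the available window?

Running back to back, the jobs need 12 + 4 + 3 = 19 days on the crane.
Since 19 > 18, they cannot all fit.

No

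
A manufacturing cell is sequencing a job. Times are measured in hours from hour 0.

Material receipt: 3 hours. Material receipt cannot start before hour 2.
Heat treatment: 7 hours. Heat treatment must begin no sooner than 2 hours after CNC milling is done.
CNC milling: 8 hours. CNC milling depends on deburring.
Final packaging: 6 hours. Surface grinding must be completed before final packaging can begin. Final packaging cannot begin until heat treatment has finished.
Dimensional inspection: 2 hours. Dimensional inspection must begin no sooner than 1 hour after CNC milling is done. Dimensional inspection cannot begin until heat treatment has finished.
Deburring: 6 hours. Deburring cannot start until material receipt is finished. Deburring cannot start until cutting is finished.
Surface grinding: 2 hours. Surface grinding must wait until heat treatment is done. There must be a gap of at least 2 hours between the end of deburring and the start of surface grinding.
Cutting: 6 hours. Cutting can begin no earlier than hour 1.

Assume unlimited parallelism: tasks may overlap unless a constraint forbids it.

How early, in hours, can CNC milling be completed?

21

After its own release at hour 1, cutting can start at hour 1 and finishes at hour 7.
After its own release at hour 2, material receipt can start at hour 2 and finishes at hour 5.
For deburring: material receipt (finishes hour 5); cutting (finishes hour 7). Taking the maximum gives a start of hour 7, and it finishes at 7 + 6 = hour 13.
After deburring (finishes hour 13), CNC milling can start at hour 13 and finishes at hour 21.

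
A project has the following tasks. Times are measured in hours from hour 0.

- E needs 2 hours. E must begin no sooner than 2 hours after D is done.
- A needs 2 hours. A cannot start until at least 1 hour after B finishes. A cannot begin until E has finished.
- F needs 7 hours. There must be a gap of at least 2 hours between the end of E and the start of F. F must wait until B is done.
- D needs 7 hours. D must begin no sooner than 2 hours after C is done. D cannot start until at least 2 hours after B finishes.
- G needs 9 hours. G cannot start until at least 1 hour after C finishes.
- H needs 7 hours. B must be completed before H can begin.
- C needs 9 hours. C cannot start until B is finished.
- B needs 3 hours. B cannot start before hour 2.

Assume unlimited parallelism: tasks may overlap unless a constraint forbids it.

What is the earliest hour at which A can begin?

27

B waits on its own release at hour 2, so it starts at hour 2 and finishes at 2 + 3 = hour 5.
C waits on B (finishes hour 5), so it starts at hour 5 and finishes at 5 + 9 = hour 14.
D cannot start until C (finishes hour 14, plus 2-hour gap → hour 16); B (finishes hour 5, plus 2-hour gap → hour 7). The controlling bound is hour 16, so D finishes at 16 + 7 = hour 23.
After D (finishes hour 23, plus 2-hour gap → hour 25), E can start at hour 25 and finishes at hour 27.
A waits on B (finishes hour 5, plus 1-hour gap → hour 6); E (finishes hour 27). The latest of these is hour 27, which is the earliest A can start.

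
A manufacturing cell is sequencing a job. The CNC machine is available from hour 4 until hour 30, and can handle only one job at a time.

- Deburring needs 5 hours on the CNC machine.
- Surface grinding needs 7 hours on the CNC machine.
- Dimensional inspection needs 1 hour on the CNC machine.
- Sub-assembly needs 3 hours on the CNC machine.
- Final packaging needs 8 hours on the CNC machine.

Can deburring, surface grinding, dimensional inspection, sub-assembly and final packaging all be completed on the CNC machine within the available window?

Yes

The CNC machine window is 30 − 4 = 26 hours.
Running back to back, the jobs need 5 + 7 + 1 + 3 + 8 = 24 hours on the CNC machine.
Since 24 ≤ 26, they fit within the window.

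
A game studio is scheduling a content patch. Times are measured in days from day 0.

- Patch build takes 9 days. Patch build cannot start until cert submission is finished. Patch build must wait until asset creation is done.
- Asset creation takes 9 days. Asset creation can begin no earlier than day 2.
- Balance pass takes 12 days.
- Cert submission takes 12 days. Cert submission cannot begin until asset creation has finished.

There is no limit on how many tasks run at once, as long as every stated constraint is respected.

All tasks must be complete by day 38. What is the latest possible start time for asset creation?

Patch build must finish by day 38; it takes 9 days, so it must start by 38 − 9 = day 29.
Cert submission feeds into patch build (must start by day 29); so cert submission must finish by day 29 and therefore start by day 17.
For asset creation: cert submission (must start by day 17); patch build (must start by day 29). The most restrictive is day 17; with a 9-day duration, asset creation must start by day 8.

8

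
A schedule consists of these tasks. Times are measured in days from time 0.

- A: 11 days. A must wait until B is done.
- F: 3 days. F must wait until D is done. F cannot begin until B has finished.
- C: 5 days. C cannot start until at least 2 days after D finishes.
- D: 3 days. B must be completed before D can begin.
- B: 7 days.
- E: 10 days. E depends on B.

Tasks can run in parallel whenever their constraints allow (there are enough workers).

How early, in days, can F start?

10

B can start immediately at day 0; it finishes at day 7.
D cannot begin until B (finishes day 7). It runs from day 7 to 7 + 3 = day 10.
F waits on D (finishes day 10); B (finishes day 7). The latest of these is day 10, which is the earliest F can start.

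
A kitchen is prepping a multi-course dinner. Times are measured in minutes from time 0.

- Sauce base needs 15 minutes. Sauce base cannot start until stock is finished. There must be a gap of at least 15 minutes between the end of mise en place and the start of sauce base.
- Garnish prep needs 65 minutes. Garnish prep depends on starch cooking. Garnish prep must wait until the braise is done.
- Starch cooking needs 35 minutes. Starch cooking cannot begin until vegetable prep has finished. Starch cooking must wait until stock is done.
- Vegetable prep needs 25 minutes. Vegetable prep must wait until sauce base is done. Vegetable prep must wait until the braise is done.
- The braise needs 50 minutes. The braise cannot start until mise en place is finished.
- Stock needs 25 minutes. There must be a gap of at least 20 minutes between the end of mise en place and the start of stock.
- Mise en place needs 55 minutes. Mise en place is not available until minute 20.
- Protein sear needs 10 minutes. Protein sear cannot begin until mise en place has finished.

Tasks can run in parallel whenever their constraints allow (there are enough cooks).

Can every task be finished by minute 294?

Yes

Mise en place cannot begin until its own release at minute 20. It runs from minute 20 to 20 + 55 = minute 75.
Protein sear waits on mise en place (finishes minute 75), so it starts at minute 75 and finishes at 75 + 10 = minute 85.
After mise en place (finishes minute 75), the braise can start at minute 75 and finishes at minute 125.
After mise en place (finishes minute 75, plus 20-minute gap → minute 95), stock can start at minute 95 and finishes at minute 120.
Sauce base has to wait for stock (finishes minute 120); mise en place (finishes minute 75, plus 15-minute gap → minute 90). The latest of these is minute 120, so sauce base runs minute 120 to 120 + 15 = minute 135.
Vegetable prep cannot start until sauce base (finishes minute 135); the braise (finishes minute 125). The controlling bound is minute 135, so vegetable prep finishes at 135 + 25 = minute 160.
Starch cooking needs all of vegetable prep (finishes minute 160); stock (finishes minute 120). That puts its earliest start at minute 160; it finishes at 160 + 35 = minute 195.
For garnish prep: starch cooking (finishes minute 195); the braise (finishes minute 125). Taking the maximum gives a start of minute 195, and it finishes at 195 + 65 = minute 260.
Every task is finished by minute 260, which is no later than the deadline of 294, so the schedule is feasible.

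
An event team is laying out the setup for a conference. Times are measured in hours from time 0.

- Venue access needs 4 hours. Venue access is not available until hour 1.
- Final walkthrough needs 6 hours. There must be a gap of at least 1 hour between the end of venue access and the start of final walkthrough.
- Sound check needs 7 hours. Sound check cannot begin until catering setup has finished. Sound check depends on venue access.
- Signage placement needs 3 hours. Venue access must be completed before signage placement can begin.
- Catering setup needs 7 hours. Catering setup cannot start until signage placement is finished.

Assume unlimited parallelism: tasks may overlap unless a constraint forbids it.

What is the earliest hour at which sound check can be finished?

22

Venue access cannot begin until its own release at hour 1. It runs from hour 1 to 1 + 4 = hour 5.
Signage placement waits on venue access (finishes hour 5), so it starts at hour 5 and finishes at 5 + 3 = hour 8.
Catering setup waits on signage placement (finishes hour 8), so it starts at hour 8 and finishes at 8 + 7 = hour 15.
Sound check needs all of catering setup (finishes hour 15); venue access (finishes hour 5). That puts its earliest start at hour 15; it finishes at 15 + 7 = hour 22.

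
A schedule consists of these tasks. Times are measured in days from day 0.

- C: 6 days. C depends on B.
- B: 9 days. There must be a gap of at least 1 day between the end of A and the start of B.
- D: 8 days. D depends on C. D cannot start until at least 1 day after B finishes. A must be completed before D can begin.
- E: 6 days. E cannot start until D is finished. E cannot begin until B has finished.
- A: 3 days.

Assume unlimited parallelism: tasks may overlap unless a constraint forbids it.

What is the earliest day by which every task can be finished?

Nothing blocks A, so it runs from day 0 to day 3.
B waits on A (finishes day 3, plus 1-day gap → day 4), so it starts at day 4 and finishes at 4 + 9 = day 13.
After B (finishes day 13), C can start at day 13 and finishes at day 19.
D cannot start until C (finishes day 19); B (finishes day 13, plus 1-day gap → day 14); A (finishes day 3). The controlling bound is day 19, so D finishes at 19 + 8 = day 27.
E needs all of D (finishes day 27); B (finishes day 13). That puts its earliest start at day 27; it finishes at 27 + 6 = day 33.
All tasks are finished once the last one completes. Finish times: A at 3, B at 13, C at 19, D at 27, E at 33. The latest is day 33.

33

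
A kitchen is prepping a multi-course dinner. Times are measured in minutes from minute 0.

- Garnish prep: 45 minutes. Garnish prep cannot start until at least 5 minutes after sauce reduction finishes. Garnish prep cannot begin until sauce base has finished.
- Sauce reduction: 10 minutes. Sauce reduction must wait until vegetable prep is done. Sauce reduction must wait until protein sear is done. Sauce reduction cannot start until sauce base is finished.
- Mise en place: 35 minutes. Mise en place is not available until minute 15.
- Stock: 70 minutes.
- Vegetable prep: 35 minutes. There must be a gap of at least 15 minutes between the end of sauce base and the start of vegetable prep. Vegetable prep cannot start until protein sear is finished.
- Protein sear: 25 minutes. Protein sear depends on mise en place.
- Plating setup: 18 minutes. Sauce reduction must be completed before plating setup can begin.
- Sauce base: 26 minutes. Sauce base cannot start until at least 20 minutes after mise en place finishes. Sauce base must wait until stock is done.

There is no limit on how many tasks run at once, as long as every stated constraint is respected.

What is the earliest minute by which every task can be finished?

206

Nothing blocks stock, so it runs from minute 0 to minute 70.
Mise en place waits on its own release at minute 15, so it starts at minute 15 and finishes at 15 + 35 = minute 50.
Protein sear cannot begin until mise en place (finishes minute 50). It runs from minute 50 to 50 + 25 = minute 75.
Sauce base has to wait for mise en place (finishes minute 50, plus 20-minute gap → minute 70); stock (finishes minute 70). The latest of these is minute 70, so sauce base runs minute 70 to 70 + 26 = minute 96.
Vegetable prep needs all of sauce base (finishes minute 96, plus 15-minute gap → minute 111); protein sear (finishes minute 75). That puts its earliest start at minute 111; it finishes at 111 + 35 = minute 146.
For sauce reduction: vegetable prep (finishes minute 146); protein sear (finishes minute 75); sauce base (finishes minute 96). Taking the maximum gives a start of minute 146, and it finishes at 146 + 10 = minute 156.
For garnish prep: sauce reduction (finishes minute 156, plus 5-minute gap → minute 161); sauce base (finishes minute 96). Taking the maximum gives a start of minute 161, and it finishes at 161 + 45 = minute 206.
After sauce reduction (finishes minute 156), plating setup can start at minute 156 and finishes at minute 174.
All tasks are finished once the last one completes. Finish times: Mise en place at 50, Stock at 70, Sauce base at 96, Protein sear at 75, Vegetable prep at 146, Sauce reduction at 156, Plating setup at 174, Garnish prep at 206. The latest is minute 206.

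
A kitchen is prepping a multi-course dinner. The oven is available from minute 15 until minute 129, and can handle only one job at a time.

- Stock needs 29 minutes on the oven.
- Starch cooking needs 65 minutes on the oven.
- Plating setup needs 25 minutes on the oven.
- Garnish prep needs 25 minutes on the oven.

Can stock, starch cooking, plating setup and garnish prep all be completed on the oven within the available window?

No

The oven window is 129 − 15 = 114 minutes.
Running back to back, the jobs need 29 + 65 + 25 + 25 = 144 minutes on the oven.
Since 144 > 114, they cannot all fit.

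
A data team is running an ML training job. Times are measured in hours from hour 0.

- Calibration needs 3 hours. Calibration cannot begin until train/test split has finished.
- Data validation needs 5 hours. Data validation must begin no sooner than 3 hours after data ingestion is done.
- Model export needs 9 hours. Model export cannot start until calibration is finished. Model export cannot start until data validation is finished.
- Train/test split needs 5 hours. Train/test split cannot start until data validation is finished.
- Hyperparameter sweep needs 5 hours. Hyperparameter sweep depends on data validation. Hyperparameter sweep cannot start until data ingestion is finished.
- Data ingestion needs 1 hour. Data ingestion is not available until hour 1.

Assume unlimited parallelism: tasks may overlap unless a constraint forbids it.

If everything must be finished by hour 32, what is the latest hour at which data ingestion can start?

Model export must finish by hour 32; it takes 9 hours, so it must start by 32 − 9 = hour 23.
Calibration has to be done before model export (must start by hour 23). That means finishing by hour 23, i.e. starting by 23 − 3 = hour 20.
Train/test split feeds into calibration (must start by hour 20); so train/test split must finish by hour 20 and therefore start by hour 15.
Hyperparameter sweep has no dependents, so it just needs to finish by hour 32. Starting by 32 − 5 = hour 27 achieves that.
For data validation: train/test split (must start by hour 15); hyperparameter sweep (must start by hour 27); model export (must start by hour 23). The most restrictive is hour 15; with a 5-hour duration, data validation must start by hour 10.
For data ingestion: data validation (must start by hour 10, minus 3-hour gap → hour 7); hyperparameter sweep (must start by hour 27). The most restrictive is hour 7; with a 1-hour duration, data ingestion must start by hour 6.

6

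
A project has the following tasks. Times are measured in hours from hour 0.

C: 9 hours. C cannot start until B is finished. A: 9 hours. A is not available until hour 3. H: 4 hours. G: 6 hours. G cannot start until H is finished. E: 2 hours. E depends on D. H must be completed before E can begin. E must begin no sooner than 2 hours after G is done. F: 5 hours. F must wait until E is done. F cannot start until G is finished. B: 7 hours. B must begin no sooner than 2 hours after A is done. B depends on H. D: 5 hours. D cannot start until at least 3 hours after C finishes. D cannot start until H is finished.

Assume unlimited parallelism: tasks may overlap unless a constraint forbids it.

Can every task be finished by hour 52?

Nothing blocks H, so it runs from hour 0 to hour 4.
After H (finishes hour 4), G can start at hour 4 and finishes at hour 10.
After its own release at hour 3, A can start at hour 3 and finishes at hour 12.
B cannot start until A (finishes hour 12, plus 2-hour gap → hour 14); H (finishes hour 4). The controlling bound is hour 14, so B finishes at 14 + 7 = hour 21.
After B (finishes hour 21), C can start at hour 21 and finishes at hour 30.
For D: C (finishes hour 30, plus 3-hour gap → hour 33); H (finishes hour 4). Taking the maximum gives a start of hour 33, and it finishes at 33 + 5 = hour 38.
For E: D (finishes hour 38); H (finishes hour 4); G (finishes hour 10, plus 2-hour gap → hour 12). Taking the maximum gives a start of hour 38, and it finishes at 38 + 2 = hour 40.
F has to wait for E (finishes hour 40); G (finishes hour 10). The latest of these is hour 40, so F runs hour 40 to 40 + 5 = hour 45.
Every task is finished by hour 45, which is no later than the deadline of 52, so the schedule is feasible.

Yes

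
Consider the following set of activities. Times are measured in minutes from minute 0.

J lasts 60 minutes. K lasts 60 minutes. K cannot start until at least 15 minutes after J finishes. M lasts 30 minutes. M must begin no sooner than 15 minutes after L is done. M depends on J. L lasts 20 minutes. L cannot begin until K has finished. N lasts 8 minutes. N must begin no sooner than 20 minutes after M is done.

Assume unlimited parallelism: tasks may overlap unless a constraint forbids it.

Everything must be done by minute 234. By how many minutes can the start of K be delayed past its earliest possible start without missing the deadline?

6

J can start immediately at minute 0; it finishes at minute 60.
After J (finishes minute 60, plus 15-minute gap → minute 75), K can start at minute 75 and finishes at minute 135.

Working backward from the deadline:
N must finish by minute 234; it takes 8 minutes, so it must start by 234 − 8 = minute 226.
M must finish before N (must start by minute 226, minus 20-minute gap → minute 206). With a 30-minute duration, M must start by 206 − 30 = minute 176.
L must finish before M (must start by minute 176, minus 15-minute gap → minute 161). With a 20-minute duration, L must start by 161 − 20 = minute 141.
Since L (must start by minute 141) depends on it, K must finish by minute 141. Backing off its 60-minute duration gives a latest start of minute 81.
So K can start as early as minute 75 and as late as minute 81, giving 81 − 75 = 6 minutes of slack.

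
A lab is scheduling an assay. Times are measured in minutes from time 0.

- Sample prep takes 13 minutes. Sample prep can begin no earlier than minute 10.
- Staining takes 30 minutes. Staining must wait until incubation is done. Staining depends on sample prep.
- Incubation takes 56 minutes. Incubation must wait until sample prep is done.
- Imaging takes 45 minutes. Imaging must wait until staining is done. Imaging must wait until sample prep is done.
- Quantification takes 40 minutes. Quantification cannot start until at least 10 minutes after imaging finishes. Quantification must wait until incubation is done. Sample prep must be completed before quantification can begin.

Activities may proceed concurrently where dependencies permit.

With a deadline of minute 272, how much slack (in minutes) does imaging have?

Sample prep cannot begin until its own release at minute 10. It runs from minute 10 to 10 + 13 = minute 23.
Incubation waits on sample prep (finishes minute 23), so it starts at minute 23 and finishes at 23 + 56 = minute 79.
For staining: incubation (finishes minute 79); sample prep (finishes minute 23). Taking the maximum gives a start of minute 79, and it finishes at 79 + 30 = minute 109.
For imaging: staining (finishes minute 109); sample prep (finishes minute 23). Taking the maximum gives a start of minute 109, and it finishes at 109 + 45 = minute 154.

Working backward from the deadline:
To finish by minute 272, quantification (duration 40) must start no later than minute 232.
Imaging has to be done before quantification (must start by minute 232, minus 10-minute gap → minute 222). That means finishing by minute 222, i.e. starting by 222 − 45 = minute 177.
So imaging can start as early as minute 109 and as late as minute 177, giving 177 − 109 = 68 minutes of slack.

68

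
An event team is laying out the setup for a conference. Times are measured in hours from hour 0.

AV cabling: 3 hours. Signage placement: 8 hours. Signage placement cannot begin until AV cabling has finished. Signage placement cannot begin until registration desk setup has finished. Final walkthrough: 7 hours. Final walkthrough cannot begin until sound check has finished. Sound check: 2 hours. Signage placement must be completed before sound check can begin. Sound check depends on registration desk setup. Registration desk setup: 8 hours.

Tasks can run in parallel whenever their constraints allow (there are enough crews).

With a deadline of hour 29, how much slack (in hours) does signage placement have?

4

Registration desk setup has no prerequisites, so it starts at hour 0 and finishes at hour 8.
AV cabling can start immediately at hour 0; it finishes at hour 3.
For signage placement: AV cabling (finishes hour 3); registration desk setup (finishes hour 8). Taking the maximum gives a start of hour 8, and it finishes at 8 + 8 = hour 16.

Working backward from the deadline:
Final walkthrough must finish by hour 29; it takes 7 hours, so it must start by 29 − 7 = hour 22.
Sound check must finish before final walkthrough (must start by hour 22). With a 2-hour duration, sound check must start by 22 − 2 = hour 20.
Signage placement feeds into sound check (must start by hour 20); so signage placement must finish by hour 20 and therefore start by hour 12.
So signage placement can start as early as hour 8 and as late as hour 12, giving 12 − 8 = 4 hours of slack.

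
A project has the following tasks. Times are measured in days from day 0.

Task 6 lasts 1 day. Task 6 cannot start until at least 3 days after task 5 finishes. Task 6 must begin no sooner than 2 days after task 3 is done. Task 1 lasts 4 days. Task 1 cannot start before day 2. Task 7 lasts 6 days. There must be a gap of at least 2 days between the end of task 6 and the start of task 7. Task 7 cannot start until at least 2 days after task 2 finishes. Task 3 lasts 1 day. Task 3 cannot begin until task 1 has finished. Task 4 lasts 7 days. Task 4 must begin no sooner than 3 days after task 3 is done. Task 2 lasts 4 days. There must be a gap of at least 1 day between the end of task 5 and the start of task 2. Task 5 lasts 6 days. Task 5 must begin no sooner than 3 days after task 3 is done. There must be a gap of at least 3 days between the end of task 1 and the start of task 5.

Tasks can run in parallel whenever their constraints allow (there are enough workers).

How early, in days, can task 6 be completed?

Task 1 cannot begin until its own release at day 2. It runs from day 2 to 2 + 4 = day 6.
Task 3 waits on task 1 (finishes day 6), so it starts at day 6 and finishes at 6 + 1 = day 7.
Task 5 needs all of task 3 (finishes day 7, plus 3-day gap → day 10); task 1 (finishes day 6, plus 3-day gap → day 9). That puts its earliest start at day 10; it finishes at 10 + 6 = day 16.
Task 6 cannot start until task 5 (finishes day 16, plus 3-day gap → day 19); task 3 (finishes day 7, plus 2-day gap → day 9). The controlling bound is day 19, so task 6 finishes at 19 + 1 = day 20.

20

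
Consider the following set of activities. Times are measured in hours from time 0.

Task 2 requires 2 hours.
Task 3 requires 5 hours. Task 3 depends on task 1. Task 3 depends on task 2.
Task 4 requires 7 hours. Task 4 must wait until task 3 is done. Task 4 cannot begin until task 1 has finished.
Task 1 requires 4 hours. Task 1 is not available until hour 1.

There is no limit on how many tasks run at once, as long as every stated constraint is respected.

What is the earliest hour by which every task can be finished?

17

Nothing blocks task 2, so it runs from hour 0 to hour 2.
After its own release at hour 1, task 1 can start at hour 1 and finishes at hour 5.
Task 3 has to wait for task 1 (finishes hour 5); task 2 (finishes hour 2). The latest of these is hour 5, so task 3 runs hour 5 to 5 + 5 = hour 10.
For task 4: task 3 (finishes hour 10); task 1 (finishes hour 5). Taking the maximum gives a start of hour 10, and it finishes at 10 + 7 = hour 17.
All tasks are finished once the last one completes. Finish times: Task 1 at 5, Task 2 at 2, Task 3 at 10, Task 4 at 17. The latest is hour 17.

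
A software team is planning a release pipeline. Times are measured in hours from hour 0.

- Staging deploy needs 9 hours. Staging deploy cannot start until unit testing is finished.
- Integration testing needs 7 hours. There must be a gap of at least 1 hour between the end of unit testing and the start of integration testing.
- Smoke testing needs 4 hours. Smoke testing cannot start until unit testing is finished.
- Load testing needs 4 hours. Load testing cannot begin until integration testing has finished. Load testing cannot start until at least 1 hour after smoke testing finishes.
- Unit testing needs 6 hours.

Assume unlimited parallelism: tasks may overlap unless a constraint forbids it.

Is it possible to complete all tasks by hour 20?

Unit testing has no prerequisites, so it starts at hour 0 and finishes at hour 6.
After unit testing (finishes hour 6), smoke testing can start at hour 6 and finishes at hour 10.
After unit testing (finishes hour 6), staging deploy can start at hour 6 and finishes at hour 15.
Integration testing cannot begin until unit testing (finishes hour 6, plus 1-hour gap → hour 7). It runs from hour 7 to 7 + 7 = hour 14.
Load testing has to wait for integration testing (finishes hour 14); smoke testing (finishes hour 10, plus 1-hour gap → hour 11). The latest of these is hour 14, so load testing runs hour 14 to 14 + 4 = hour 18.
Every task is finished by hour 18, which is no later than the deadline of 20, so the schedule is feasible.

Yes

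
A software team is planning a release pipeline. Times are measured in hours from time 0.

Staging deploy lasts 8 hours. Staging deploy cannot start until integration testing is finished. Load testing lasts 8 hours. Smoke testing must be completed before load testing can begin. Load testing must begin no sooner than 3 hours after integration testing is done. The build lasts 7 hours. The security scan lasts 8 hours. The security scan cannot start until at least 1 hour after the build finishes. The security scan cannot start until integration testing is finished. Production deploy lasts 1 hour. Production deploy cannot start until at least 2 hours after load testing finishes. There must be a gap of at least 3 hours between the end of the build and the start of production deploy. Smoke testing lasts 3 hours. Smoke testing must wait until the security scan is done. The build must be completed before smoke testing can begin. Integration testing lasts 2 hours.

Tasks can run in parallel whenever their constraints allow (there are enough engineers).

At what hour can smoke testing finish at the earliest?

Integration testing has no prerequisites, so it starts at hour 0 and finishes at hour 2.
The build can start immediately at hour 0; it finishes at hour 7.
The security scan has to wait for the build (finishes hour 7, plus 1-hour gap → hour 8); integration testing (finishes hour 2). The latest of these is hour 8, so the security scan runs hour 8 to 8 + 8 = hour 16.
Smoke testing cannot start until the security scan (finishes hour 16); the build (finishes hour 7). The controlling bound is hour 16, so smoke testing finishes at 16 + 3 = hour 19.

19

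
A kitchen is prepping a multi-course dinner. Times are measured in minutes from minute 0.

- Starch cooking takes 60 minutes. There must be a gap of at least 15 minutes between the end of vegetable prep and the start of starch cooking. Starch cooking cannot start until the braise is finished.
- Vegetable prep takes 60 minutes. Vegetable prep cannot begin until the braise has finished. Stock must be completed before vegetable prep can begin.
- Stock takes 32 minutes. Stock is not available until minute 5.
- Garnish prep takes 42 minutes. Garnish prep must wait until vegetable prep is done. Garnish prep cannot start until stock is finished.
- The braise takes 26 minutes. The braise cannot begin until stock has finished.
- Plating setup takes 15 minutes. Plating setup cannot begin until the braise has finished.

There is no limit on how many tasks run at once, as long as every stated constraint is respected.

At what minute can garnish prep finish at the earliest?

Stock waits on its own release at minute 5, so it starts at minute 5 and finishes at 5 + 32 = minute 37.
The braise waits on stock (finishes minute 37), so it starts at minute 37 and finishes at 37 + 26 = minute 63.
For vegetable prep: the braise (finishes minute 63); stock (finishes minute 37). Taking the maximum gives a start of minute 63, and it finishes at 63 + 60 = minute 123.
Garnish prep needs all of vegetable prep (finishes minute 123); stock (finishes minute 37). That puts its earliest start at minute 123; it finishes at 123 + 42 = minute 165.

165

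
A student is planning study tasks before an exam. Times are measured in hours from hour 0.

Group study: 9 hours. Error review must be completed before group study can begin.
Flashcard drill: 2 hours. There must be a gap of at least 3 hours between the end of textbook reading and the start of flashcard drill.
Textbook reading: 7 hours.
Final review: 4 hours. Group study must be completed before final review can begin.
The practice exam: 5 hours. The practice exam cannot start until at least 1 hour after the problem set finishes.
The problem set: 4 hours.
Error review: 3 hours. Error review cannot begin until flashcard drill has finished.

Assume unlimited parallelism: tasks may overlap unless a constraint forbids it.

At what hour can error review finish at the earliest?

15

Nothing blocks textbook reading, so it runs from hour 0 to hour 7.
After textbook reading (finishes hour 7, plus 3-hour gap → hour 10), flashcard drill can start at hour 10 and finishes at hour 12.
After flashcard drill (finishes hour 12), error review can start at hour 12 and finishes at hour 15.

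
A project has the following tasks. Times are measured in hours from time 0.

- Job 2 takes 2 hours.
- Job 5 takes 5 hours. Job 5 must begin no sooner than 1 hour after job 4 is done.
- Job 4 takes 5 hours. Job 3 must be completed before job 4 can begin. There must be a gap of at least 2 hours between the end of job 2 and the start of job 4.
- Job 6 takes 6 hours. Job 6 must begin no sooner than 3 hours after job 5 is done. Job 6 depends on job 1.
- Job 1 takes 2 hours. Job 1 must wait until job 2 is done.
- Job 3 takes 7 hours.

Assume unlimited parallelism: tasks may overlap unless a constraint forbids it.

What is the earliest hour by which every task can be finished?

Job 3 can start immediately at hour 0; it finishes at hour 7.
Job 2 can start immediately at hour 0; it finishes at hour 2.
Job 4 cannot start until job 3 (finishes hour 7); job 2 (finishes hour 2, plus 2-hour gap → hour 4). The controlling bound is hour 7, so job 4 finishes at 7 + 5 = hour 12.
Job 5 waits on job 4 (finishes hour 12, plus 1-hour gap → hour 13), so it starts at hour 13 and finishes at 13 + 5 = hour 18.
Job 1 cannot begin until job 2 (finishes hour 2). It runs from hour 2 to 2 + 2 = hour 4.
Job 6 has to wait for job 5 (finishes hour 18, plus 3-hour gap → hour 21); job 1 (finishes hour 4). The latest of these is hour 21, so job 6 runs hour 21 to 21 + 6 = hour 27.
All tasks are finished once the last one completes. Finish times: Job 1 at 4, Job 2 at 2, Job 3 at 7, Job 4 at 12, Job 5 at 18, Job 6 at 27. The latest is hour 27.

27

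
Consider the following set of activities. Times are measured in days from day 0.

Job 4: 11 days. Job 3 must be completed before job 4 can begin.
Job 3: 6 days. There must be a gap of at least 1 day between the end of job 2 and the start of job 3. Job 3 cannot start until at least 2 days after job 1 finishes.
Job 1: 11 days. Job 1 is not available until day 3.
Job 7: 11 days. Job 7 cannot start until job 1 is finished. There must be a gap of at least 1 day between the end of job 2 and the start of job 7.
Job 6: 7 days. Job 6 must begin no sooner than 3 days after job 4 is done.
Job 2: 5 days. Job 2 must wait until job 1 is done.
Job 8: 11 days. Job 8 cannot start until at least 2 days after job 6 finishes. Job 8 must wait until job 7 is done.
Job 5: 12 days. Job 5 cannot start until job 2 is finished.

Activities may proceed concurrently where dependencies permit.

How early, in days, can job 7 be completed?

After its own release at day 3, job 1 can start at day 3 and finishes at day 14.
Job 2 cannot begin until job 1 (finishes day 14). It runs from day 14 to 14 + 5 = day 19.
Job 7 needs all of job 1 (finishes day 14); job 2 (finishes day 19, plus 1-day gap → day 20). That puts its earliest start at day 20; it finishes at 20 + 11 = day 31.

31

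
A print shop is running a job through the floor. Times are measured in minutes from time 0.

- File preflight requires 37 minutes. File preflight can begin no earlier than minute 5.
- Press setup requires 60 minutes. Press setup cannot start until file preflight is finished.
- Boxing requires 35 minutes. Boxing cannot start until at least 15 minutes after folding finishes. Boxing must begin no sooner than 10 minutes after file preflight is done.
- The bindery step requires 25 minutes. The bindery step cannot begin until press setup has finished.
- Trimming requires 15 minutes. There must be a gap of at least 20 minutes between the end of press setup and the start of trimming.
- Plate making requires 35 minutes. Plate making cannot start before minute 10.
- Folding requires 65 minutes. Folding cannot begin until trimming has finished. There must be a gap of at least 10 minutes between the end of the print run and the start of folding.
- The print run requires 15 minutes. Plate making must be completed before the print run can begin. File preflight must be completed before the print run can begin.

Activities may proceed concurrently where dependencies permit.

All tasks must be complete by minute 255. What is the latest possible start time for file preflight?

Boxing must finish by minute 255; it takes 35 minutes, so it must start by 255 − 35 = minute 220.
Since boxing (must start by minute 220, minus 15-minute gap → minute 205) depends on it, folding must finish by minute 205. Backing off its 65-minute duration gives a latest start of minute 140.
Since folding (must start by minute 140) depends on it, trimming must finish by minute 140. Backing off its 15-minute duration gives a latest start of minute 125.
The bindery step must finish by minute 255; it takes 25 minutes, so it must start by 255 − 25 = minute 230.
Press setup must finish in time for trimming (must start by minute 125, minus 20-minute gap → minute 105); the bindery step (must start by minute 230). The tightest is minute 105, so press setup must start by 105 − 60 = minute 45.
The print run must finish before folding (must start by minute 140, minus 10-minute gap → minute 130). With a 15-minute duration, the print run must start by 130 − 15 = minute 115.
File preflight has several dependents: press setup (must start by minute 45); the print run (must start by minute 115); boxing (must start by minute 220, minus 10-minute gap → minute 210). The earliest of those limits is minute 45, so file preflight must start by 45 − 37 = minute 8.

8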